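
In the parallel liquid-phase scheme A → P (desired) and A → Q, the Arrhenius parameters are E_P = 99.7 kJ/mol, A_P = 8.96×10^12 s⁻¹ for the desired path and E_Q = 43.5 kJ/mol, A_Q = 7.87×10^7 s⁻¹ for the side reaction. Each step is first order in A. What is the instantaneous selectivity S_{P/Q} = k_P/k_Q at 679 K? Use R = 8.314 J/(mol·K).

5.40

Since both paths have the same order in A, the concentration cancels and S_{P/Q} = k_P/k_Q = (A_P/A_Q)·exp[(E_Q−E_P)/(RT)].
(E_Q−E_P)/(RT) = (43.5−99.7)×10³/(8.314×679) = -56200/5645 = -9.955.
k_P/k_Q = (8.96×10^12/7.87×10^7)·exp(-9.955) = 1.139×10^5 × 4.747×10^-5 = 5.40.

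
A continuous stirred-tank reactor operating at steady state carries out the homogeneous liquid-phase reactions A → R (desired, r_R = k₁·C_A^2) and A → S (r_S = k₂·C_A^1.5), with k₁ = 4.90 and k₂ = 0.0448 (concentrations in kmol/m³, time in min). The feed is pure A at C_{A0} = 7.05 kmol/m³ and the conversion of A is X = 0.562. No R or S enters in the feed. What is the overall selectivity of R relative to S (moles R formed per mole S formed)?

192

Exit C_A = C_{A0}(1−X) = 7.05×0.438 = 3.088 kmol/m³.
Rates in a CSTR are evaluated at the outlet concentration: r_R = 4.90×3.088^2 = 46.72, r_S = 0.0448×3.088^1.5 = 0.2431.
Overall selectivity = C_R/C_S = r_Rτ/(r_Sτ) = r_R/r_S = 192.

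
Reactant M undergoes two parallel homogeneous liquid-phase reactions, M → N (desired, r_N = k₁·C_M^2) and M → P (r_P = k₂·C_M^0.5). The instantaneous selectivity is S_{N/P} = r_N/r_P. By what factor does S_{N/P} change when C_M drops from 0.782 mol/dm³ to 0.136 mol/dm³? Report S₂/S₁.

0.0725

S_{N/P} = (k₁/k₂)·C_M^1.5, so S₂/S₁ = (C_{M,2}/C_{M,1})^1.5.
= (0.136/0.782)^1.5 = (0.1739)^1.5 = 0.0725.
Selectivity toward N falls as C_M falls — high-concentration operation is favoured.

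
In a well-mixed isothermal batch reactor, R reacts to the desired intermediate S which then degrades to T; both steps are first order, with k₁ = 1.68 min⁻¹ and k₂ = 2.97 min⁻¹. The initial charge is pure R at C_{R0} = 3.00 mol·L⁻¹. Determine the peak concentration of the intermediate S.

Evaluating C_S at t_opt = ln(k₂/k₁)/(k₂−k₁) gives C_{S,max}/C_{R0} = (k₁/k₂)^[k₂/(k₂−k₁)].
= (1.68/2.97)^(2.97/(2.97−1.68)) = (0.5657)^(2.302) = 0.2693.
C_{S,max} = 0.2693×3.00 = 0.808 mol·L⁻¹.

0.808 mol·L⁻¹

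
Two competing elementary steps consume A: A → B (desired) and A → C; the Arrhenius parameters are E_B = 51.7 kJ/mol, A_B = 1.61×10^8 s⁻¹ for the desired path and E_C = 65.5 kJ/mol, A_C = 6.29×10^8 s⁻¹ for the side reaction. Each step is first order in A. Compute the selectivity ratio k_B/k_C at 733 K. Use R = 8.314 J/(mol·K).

2.46

Since both paths have the same order in A, the concentration cancels and S_{B/C} = k_B/k_C = (A_B/A_C)·exp[(E_C−E_B)/(RT)].
(E_C−E_B)/(RT) = (65.5−51.7)×10³/(8.314×733) = 13800/6094 = 2.264.
k_B/k_C = (1.61×10^8/6.29×10^8)·exp(2.264) = 0.2560 × 9.626 = 2.46.
Since E_B < E_C, lowering the temperature improves selectivity toward B.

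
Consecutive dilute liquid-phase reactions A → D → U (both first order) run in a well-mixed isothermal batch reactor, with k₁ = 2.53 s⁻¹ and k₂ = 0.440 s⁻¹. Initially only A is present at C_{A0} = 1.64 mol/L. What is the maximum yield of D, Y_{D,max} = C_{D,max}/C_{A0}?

0.692

For a first-order series the maximum intermediate yield is C_{D,max}/C_{A0} = (k₁/k₂)^[k₂/(k₂−k₁)].
= (2.53/0.440)^(0.440/(0.440−2.53)) = (5.750)^(-0.2105) = 0.6919.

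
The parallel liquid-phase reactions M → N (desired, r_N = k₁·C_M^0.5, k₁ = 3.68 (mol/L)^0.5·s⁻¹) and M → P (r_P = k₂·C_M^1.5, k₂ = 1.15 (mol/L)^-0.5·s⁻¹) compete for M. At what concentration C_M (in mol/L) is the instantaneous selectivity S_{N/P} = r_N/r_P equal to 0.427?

S_{N/P} = (k₁/k₂)·C_M⁻¹ ⇒ C_M = (S·k₂/k₁)^(-1).
= (0.427×1.15/3.68)^(-1) = (0.1334)^(-1) = 7.49 mol/L.

7.49 mol/L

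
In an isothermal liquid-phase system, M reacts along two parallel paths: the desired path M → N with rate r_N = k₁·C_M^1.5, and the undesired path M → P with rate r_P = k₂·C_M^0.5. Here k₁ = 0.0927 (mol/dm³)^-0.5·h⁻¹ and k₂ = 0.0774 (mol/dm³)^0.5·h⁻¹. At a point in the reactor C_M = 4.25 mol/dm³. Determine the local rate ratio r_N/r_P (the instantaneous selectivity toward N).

5.09

S_{N/P} = r_N/r_P = (k₁·C_M^1.5)/(k₂·C_M^0.5) = (k₁/k₂)·C_M.
= (0.0927×4.250^1.5) / (0.0774×4.250^0.5) = 0.8122/0.1596 = 5.09.
Since the desired path is higher order in M, keeping C_M high (PFR or concentrated feed) favours N.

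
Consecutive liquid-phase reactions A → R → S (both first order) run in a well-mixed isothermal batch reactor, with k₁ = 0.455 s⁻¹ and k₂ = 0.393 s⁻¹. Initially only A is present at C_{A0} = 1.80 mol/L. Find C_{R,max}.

0.711 mol/L

For a first-order series the maximum intermediate yield is C_{R,max}/C_{A0} = (k₁/k₂)^[k₂/(k₂−k₁)].
= (0.455/0.393)^(0.393/(0.393−0.455)) = (1.158)^(-6.339) = 0.3951.
C_{R,max} = 0.3951×1.80 = 0.711 mol/L.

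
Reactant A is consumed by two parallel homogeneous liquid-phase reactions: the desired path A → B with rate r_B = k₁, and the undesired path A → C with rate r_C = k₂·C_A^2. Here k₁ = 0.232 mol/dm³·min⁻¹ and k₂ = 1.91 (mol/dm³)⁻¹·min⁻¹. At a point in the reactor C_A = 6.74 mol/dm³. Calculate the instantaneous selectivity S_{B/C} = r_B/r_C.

S_{B/C} = r_B/r_C = (k₁)/(k₂·C_A^2) = (k₁/k₂)·C_A^-2.
= (0.232) / (1.91×6.740^2) = 0.2320/86.77 = 0.00267.

0.00267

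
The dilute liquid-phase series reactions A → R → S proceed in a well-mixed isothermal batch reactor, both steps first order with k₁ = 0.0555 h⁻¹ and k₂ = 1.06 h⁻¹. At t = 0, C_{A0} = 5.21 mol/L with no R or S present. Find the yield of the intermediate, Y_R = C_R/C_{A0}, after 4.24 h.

The intermediate concentration in a first-order A→B→C sequence is C_R = k₁C_{A0}(e^(−k₁t) − e^(−k₂t))/(k₂−k₁).
e^(−k₁t) = e^(−0.0555×4.24) = e^(−0.2353) = 0.7903; e^(−k₂t) = e^(−4.494) = 0.01117.
C_R = 0.0555×5.21/(1.06−0.0555) × (0.7903−0.01117) = 0.2879×0.7791 = 0.2243 mol/L.
Y_R = C_R/C_{A0} = 0.2243/5.21 = 0.0430.

0.0430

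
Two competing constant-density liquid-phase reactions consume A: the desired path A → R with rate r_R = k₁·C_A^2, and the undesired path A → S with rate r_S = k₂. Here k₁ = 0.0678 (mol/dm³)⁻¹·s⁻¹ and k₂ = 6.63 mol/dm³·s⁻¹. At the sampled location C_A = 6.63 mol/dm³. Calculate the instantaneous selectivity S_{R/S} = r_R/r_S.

S_{R/S} = r_R/r_S = (k₁·C_A^2)/(k₂) = (k₁/k₂)·C_A^2.
= (0.0678×6.630^2) / (6.63) = 2.980/6.630 = 0.450.
Since the desired path is higher order in A, keeping C_A high (PFR or concentrated feed) favours R.

0.450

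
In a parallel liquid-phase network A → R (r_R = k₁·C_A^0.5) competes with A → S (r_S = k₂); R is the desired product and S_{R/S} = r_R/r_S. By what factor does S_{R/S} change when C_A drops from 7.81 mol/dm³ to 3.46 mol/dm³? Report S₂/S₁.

S_{R/S} = (k₁/k₂)·C_A^0.5, so S₂/S₁ = (C_{A,2}/C_{A,1})^0.5.
= (3.46/7.81)^0.5 = (0.4430)^0.5 = 0.666.
Selectivity toward R falls as C_A falls — high-concentration operation is favoured.

0.666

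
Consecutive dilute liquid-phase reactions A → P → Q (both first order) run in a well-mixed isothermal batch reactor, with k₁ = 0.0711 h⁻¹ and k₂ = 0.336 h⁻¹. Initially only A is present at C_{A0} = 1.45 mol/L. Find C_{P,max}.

0.202 mol/L

For a first-order series the maximum intermediate yield is C_{P,max}/C_{A0} = (k₁/k₂)^[k₂/(k₂−k₁)].
= (0.0711/0.336)^(0.336/(0.336−0.0711)) = (0.2116)^(1.268) = 0.1395.
C_{P,max} = 0.1395×1.45 = 0.202 mol/L.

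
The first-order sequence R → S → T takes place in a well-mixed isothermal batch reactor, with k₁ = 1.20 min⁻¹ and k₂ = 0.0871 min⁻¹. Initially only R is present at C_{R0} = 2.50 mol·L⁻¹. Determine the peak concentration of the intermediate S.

Evaluating C_S at t_opt = ln(k₂/k₁)/(k₂−k₁) gives C_{S,max}/C_{R0} = (k₁/k₂)^[k₂/(k₂−k₁)].
= (1.20/0.0871)^(0.0871/(0.0871−1.20)) = (13.78)^(-0.07826) = 0.8144.
C_{S,max} = 0.8144×2.50 = 2.04 mol·L⁻¹.

2.04 mol·L⁻¹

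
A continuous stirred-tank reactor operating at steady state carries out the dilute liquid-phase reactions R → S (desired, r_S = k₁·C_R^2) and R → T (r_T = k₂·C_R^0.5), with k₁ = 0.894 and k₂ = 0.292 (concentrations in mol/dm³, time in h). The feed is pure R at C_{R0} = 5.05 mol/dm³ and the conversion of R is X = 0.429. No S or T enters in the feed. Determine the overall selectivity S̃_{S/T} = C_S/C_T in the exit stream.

15.0

Exit C_R = C_{R0}(1−X) = 5.05×0.571 = 2.884 mol/dm³.
In a CSTR the entire volume is at exit conditions, so r_S = 0.894×2.884^2 = 7.433 and r_T = 0.292×2.884^0.5 = 0.4958.
Overall selectivity = C_S/C_T = r_Sτ/(r_Tτ) = r_S/r_T = 15.0.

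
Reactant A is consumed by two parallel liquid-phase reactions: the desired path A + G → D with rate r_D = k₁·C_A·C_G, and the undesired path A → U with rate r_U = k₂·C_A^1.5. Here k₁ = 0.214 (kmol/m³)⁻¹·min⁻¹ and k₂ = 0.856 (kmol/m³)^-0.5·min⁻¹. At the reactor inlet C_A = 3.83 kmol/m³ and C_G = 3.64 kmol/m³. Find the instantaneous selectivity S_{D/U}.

S_{D/U} = r_D/r_U = (k₁·C_A·C_G)/(k₂·C_A^1.5) = (k₁/k₂)·C_A^-0.5·C_G.
= (0.214×3.830×3.640) / (0.856×3.830^1.5) = 2.983/6.416 = 0.465.
The undesired path is higher order in A, so low C_A (CSTR or dilute feed) favours D.

0.465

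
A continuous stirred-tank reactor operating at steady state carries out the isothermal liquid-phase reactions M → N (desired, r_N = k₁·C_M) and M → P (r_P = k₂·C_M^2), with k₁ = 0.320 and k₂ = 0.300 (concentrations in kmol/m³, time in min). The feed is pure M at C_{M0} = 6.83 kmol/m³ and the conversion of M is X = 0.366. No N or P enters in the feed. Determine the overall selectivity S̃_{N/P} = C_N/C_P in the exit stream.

0.246

Exit C_M = C_{M0}(1−X) = 6.83×0.634 = 4.330 kmol/m³.
A CSTR operates uniformly at the exit composition, giving r_N = 1.386 and r_P = 5.625 (each k·C_M^n at C_M = 4.330).
Overall selectivity = C_N/C_P = r_Nτ/(r_Pτ) = r_N/r_P = 0.246.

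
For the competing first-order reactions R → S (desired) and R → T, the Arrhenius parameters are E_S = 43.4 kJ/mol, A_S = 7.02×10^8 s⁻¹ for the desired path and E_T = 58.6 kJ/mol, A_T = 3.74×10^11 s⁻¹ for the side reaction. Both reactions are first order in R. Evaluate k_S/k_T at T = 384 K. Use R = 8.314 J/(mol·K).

With equal orders, S_{S/T} = k_S/k_T = (A_S/A_T)·exp[(E_T−E_S)/(RT)].
(E_T−E_S)/(RT) = (58.6−43.4)×10³/(8.314×384) = 15200/3193 = 4.761.
k_S/k_T = (7.02×10^8/3.74×10^11)·exp(4.761) = 0.001877 × 116.9 = 0.219.

0.219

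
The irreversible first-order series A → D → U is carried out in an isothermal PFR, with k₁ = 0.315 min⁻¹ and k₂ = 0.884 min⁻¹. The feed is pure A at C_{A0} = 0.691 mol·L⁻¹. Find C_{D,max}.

0.139 mol·L⁻¹

For a first-order series the maximum intermediate yield is C_{D,max}/C_{A0} = (k₁/k₂)^[k₂/(k₂−k₁)].
= (0.315/0.884)^(0.884/(0.884−0.315)) = (0.3563)^(1.554) = 0.2013.
C_{D,max} = 0.2013×0.691 = 0.139 mol·L⁻¹.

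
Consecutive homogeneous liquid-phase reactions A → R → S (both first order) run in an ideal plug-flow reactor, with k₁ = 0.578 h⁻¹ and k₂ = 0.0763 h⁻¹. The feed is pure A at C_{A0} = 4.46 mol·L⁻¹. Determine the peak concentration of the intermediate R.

3.28 mol·L⁻¹

Evaluating C_R at τ_opt = ln(k₂/k₁)/(k₂−k₁) gives C_{R,max}/C_{A0} = (k₁/k₂)^[k₂/(k₂−k₁)].
= (0.578/0.0763)^(0.0763/(0.0763−0.578)) = (7.575)^(-0.1521) = 0.7349.
C_{R,max} = 0.7349×4.46 = 3.28 mol·L⁻¹.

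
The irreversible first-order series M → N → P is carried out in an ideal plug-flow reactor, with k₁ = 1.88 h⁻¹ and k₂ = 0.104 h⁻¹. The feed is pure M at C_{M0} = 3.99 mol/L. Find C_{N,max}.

For a first-order series the maximum intermediate yield is C_{N,max}/C_{M0} = (k₁/k₂)^[k₂/(k₂−k₁)].
= (1.88/0.104)^(0.104/(0.104−1.88)) = (18.08)^(-0.05856) = 0.8441.
C_{N,max} = 0.8441×3.99 = 3.37 mol/L.

3.37 mol/L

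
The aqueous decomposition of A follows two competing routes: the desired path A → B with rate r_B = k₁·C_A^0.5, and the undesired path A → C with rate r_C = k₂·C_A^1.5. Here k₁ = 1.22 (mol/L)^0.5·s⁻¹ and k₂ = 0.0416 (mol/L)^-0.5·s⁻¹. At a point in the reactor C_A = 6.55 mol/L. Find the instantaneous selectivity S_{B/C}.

S_{B/C} = r_B/r_C = (k₁·C_A^0.5)/(k₂·C_A^1.5) = (k₁/k₂)·C_A⁻¹.
= (1.22×6.550^0.5) / (0.0416×6.550^1.5) = 3.122/0.6974 = 4.48.
The undesired path is higher order in A, so low C_A (CSTR or dilute feed) favours B.

4.48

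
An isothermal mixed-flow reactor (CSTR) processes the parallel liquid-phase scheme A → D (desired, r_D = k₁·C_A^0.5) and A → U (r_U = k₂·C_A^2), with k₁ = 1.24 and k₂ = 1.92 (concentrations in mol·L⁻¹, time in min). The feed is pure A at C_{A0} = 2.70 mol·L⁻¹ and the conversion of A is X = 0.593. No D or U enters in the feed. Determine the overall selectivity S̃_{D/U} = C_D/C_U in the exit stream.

0.561

Exit C_A = C_{A0}(1−X) = 2.70×0.407 = 1.099 mol·L⁻¹.
A CSTR operates uniformly at the exit composition, giving r_D = 1.300 and r_U = 2.319 (each k·C_A^n at C_A = 1.099).
Overall selectivity = C_D/C_U = r_Dτ/(r_Uτ) = r_D/r_U = 0.561.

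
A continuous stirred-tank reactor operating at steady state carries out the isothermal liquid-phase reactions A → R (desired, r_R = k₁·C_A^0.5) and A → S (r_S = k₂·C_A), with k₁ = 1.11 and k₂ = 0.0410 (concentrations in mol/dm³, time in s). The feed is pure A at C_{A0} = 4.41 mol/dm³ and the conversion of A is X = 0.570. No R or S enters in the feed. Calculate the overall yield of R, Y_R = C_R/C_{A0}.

0.542

Exit C_A = C_{A0}(1−X) = 4.41×0.430 = 1.896 mol/dm³.
A CSTR operates uniformly at the exit composition, giving r_R = 1.529 and r_S = 0.07775 (each k·C_A^n at C_A = 1.896).
Fraction of consumed A going to R: r_R/(r_R+r_S) = 0.9516.
C_R = 0.9516·C_{A0}·X = 0.9516×4.41×0.570 = 2.39 mol/dm³; Y_R = C_R/C_{A0} = 0.542.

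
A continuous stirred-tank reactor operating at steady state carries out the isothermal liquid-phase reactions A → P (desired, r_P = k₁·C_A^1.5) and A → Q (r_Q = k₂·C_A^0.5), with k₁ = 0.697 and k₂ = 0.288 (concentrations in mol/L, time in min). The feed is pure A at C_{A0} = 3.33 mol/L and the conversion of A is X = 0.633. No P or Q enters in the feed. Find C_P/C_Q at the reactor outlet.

Exit C_A = C_{A0}(1−X) = 3.33×0.367 = 1.222 mol/L.
Rates in a CSTR are evaluated at the outlet concentration: r_P = 0.697×1.222^1.5 = 0.9417, r_Q = 0.288×1.222^0.5 = 0.3184.
Overall selectivity = C_P/C_Q = r_Pτ/(r_Qτ) = r_P/r_Q = 2.96.

2.96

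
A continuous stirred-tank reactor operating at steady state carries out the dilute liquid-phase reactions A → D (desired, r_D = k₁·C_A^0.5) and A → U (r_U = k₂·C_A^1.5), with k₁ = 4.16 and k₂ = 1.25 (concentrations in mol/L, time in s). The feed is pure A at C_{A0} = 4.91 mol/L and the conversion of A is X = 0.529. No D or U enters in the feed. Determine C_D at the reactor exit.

Exit C_A = C_{A0}(1−X) = 4.91×0.471 = 2.313 mol/L.
A CSTR operates uniformly at the exit composition, giving r_D = 6.326 and r_U = 4.396 (each k·C_A^n at C_A = 2.313).
Fraction of consumed A going to D: r_D/(r_D+r_U) = 0.5900.
C_D = 0.5900·C_{A0}·X = 0.5900×4.91×0.529 = 1.53 mol/L.

1.53 mol/L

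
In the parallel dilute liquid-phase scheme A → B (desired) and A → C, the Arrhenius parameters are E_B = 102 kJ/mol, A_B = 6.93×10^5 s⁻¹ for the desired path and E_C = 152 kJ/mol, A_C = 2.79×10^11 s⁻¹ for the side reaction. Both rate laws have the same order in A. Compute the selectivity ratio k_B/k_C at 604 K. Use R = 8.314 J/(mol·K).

0.0524

Since both paths have the same order in A, the concentration cancels and S_{B/C} = k_B/k_C = (A_B/A_C)·exp[(E_C−E_B)/(RT)].
(E_C−E_B)/(RT) = (152−102)×10³/(8.314×604) = 50000/5022 = 9.957.
k_B/k_C = (6.93×10^5/2.79×10^11)·exp(9.957) = 2.484×10^-6 × 21097 = 0.0524.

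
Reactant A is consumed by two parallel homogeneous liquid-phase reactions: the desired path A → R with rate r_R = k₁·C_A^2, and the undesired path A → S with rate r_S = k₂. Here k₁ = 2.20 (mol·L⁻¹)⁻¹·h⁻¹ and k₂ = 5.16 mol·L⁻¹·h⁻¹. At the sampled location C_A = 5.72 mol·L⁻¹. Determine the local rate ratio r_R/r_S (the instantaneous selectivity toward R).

S_{R/S} = r_R/r_S = (k₁·C_A^2)/(k₂) = (k₁/k₂)·C_A^2.
= (2.20×5.720^2) / (5.16) = 71.98/5.160 = 13.9.

13.9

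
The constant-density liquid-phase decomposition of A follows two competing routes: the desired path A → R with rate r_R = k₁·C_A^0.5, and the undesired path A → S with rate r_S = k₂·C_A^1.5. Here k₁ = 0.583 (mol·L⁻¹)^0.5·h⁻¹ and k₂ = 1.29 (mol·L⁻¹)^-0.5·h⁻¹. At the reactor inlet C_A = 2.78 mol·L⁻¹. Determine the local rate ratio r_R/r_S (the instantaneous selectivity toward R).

S_{R/S} = r_R/r_S = (k₁·C_A^0.5)/(k₂·C_A^1.5) = (k₁/k₂)·C_A⁻¹.
= (0.583×2.780^0.5) / (1.29×2.780^1.5) = 0.9721/5.979 = 0.163.
The undesired path is higher order in A, so low C_A (CSTR or dilute feed) favours R.

0.163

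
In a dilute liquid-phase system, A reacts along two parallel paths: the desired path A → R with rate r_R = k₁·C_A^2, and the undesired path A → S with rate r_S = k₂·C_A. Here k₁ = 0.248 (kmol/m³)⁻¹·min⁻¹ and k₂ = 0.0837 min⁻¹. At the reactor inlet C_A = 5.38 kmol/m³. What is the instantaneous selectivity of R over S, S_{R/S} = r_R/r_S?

15.9

S_{R/S} = r_R/r_S = (k₁·C_A^2)/(k₂·C_A) = (k₁/k₂)·C_A.
= (0.248×5.380^2) / (0.0837×5.380) = 7.178/0.4503 = 15.9.
Since the desired path is higher order in A, keeping C_A high (PFR or concentrated feed) favours R.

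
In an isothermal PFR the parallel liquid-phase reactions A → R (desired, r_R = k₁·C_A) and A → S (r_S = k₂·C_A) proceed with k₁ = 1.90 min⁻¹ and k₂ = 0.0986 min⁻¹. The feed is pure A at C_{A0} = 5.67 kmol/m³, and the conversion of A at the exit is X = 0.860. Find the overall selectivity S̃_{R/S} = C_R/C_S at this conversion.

C_A = C_{A0}(1−X) = 0.7938 kmol/m³.
Both paths are first order in A, so the instantaneous fraction to R is constant: dC_R/d(−C_A) = k₁/(k₁+k₂) = 0.9507.
C_R = 0.9507·(C_{A0}−C_A) = 0.9507×4.876 = 4.64 kmol/m³.
C_S = (C_{A0}−C_A)−C_R = 0.2406 kmol/m³; S̃_{R/S} = 4.636/0.2406 = 19.3.

19.3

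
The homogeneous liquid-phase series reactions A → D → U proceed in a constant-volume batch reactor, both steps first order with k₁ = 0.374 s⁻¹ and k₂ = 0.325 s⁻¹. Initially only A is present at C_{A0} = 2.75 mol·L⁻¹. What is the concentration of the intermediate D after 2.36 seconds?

1.06 mol·L⁻¹

For first-order series with pure A initially, C_D(t) = k₁C_{A0}/(k₂−k₁)·(e^(−k₁t) − e^(−k₂t)).
e^(−k₁t) = e^(−0.374×2.36) = e^(−0.8826) = 0.4137; e^(−k₂t) = e^(−0.7670) = 0.4644.
C_D = 0.374×2.75/(0.325−0.374) × (0.4137−0.4644) = (-20.99)×(-0.05071) = 1.064 mol·L⁻¹.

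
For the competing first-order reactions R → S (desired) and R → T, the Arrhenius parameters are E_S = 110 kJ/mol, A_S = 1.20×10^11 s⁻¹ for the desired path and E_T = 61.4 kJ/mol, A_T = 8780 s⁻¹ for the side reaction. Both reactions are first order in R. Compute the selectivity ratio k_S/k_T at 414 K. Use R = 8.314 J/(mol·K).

10.1

Since both paths have the same order in R, the concentration cancels and S_{S/T} = k_S/k_T = (A_S/A_T)·exp[(E_T−E_S)/(RT)].
(E_T−E_S)/(RT) = (61.4−110)×10³/(8.314×414) = -48600/3442 = -14.12.
k_S/k_T = (1.20×10^11/8780)·exp(-14.12) = 1.367×10^7 × 7.377×10^-7 = 10.1.
Since E_S > E_T, raising the temperature improves selectivity toward S.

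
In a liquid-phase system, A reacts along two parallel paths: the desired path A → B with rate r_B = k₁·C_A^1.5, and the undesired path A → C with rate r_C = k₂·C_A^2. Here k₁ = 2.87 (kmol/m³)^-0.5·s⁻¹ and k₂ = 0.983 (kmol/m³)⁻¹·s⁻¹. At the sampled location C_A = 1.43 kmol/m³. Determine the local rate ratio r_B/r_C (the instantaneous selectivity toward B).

S_{B/C} = r_B/r_C = (k₁·C_A^1.5)/(k₂·C_A^2) = (k₁/k₂)·C_A^-0.5.
= (2.87×1.430^1.5) / (0.983×1.430^2) = 4.908/2.010 = 2.44.
The undesired path is higher order in A, so low C_A (CSTR or dilute feed) favours B.

2.44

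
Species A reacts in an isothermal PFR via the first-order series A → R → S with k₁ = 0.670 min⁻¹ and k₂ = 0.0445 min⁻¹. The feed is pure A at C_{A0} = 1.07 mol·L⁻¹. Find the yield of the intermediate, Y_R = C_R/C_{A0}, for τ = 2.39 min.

0.747

Solving the coupled first-order balances gives C_R(τ) = [k₁/(k₂−k₁)]·C_{A0}·(e^(−k₁τ) − e^(−k₂τ)).
e^(−k₁τ) = e^(−0.670×2.39) = e^(−1.601) = 0.2016; e^(−k₂τ) = e^(−0.1064) = 0.8991.
C_R = 0.670×1.07/(0.0445−0.670) × (0.2016−0.8991) = (-1.146)×(-0.6975) = 0.7994 mol·L⁻¹.
Y_R = C_R/C_{A0} = 0.7994/1.07 = 0.747.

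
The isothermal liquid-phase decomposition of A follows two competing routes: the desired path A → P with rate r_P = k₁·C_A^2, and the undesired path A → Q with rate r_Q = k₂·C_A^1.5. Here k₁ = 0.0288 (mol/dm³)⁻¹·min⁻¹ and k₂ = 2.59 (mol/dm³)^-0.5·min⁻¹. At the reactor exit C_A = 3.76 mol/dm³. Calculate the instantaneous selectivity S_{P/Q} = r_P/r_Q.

S_{P/Q} = r_P/r_Q = (k₁·C_A^2)/(k₂·C_A^1.5) = (k₁/k₂)·C_A^0.5.
= (0.0288×3.760^2) / (2.59×3.760^1.5) = 0.4072/18.88 = 0.0216.

0.0216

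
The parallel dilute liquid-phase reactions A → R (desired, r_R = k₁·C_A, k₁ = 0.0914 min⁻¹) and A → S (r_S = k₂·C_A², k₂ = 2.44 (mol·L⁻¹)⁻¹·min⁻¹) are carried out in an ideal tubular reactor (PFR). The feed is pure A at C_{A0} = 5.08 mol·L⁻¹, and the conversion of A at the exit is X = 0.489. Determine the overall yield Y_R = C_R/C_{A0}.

0.00490

C_A = C_{A0}(1−X) = 2.596 mol·L⁻¹.
Along a PFR/batch, dC_R/dC_A = −r_R/(r_R+r_S) = −k₁/(k₁+k₂·C_A).
Integrating from C_{A0} to C_A: C_R = (0.0914/2.44)·ln[(0.0914+2.44·5.08)/(0.0914+2.44·2.60)] = 0.03746·ln(12.49/6.425) = 0.02489 mol·L⁻¹.
Y_R = C_R/C_{A0} = 0.02489/5.08 = 0.00490.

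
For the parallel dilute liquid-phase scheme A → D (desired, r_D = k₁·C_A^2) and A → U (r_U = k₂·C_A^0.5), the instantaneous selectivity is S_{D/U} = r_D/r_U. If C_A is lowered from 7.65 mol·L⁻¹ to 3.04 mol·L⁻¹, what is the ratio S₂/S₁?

0.251

S_{D/U} = (k₁/k₂)·C_A^1.5, so S₂/S₁ = (C_{A,2}/C_{A,1})^1.5.
= (3.04/7.65)^1.5 = (0.3974)^1.5 = 0.251.
Selectivity toward D falls as C_A falls — high-concentration operation is favoured.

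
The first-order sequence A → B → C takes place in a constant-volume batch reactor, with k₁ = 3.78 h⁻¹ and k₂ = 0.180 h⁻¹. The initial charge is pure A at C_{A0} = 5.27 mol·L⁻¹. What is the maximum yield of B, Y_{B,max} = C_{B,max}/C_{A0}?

0.859

For a first-order series the maximum intermediate yield is C_{B,max}/C_{A0} = (k₁/k₂)^[k₂/(k₂−k₁)].
= (3.78/0.180)^(0.180/(0.180−3.78)) = (21.00)^(-0.05000) = 0.8588.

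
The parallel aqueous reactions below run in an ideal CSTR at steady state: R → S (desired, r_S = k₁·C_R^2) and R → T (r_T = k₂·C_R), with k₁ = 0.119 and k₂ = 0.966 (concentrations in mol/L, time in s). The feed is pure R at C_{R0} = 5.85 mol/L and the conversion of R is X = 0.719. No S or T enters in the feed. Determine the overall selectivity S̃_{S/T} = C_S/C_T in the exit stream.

0.203

Exit C_R = C_{R0}(1−X) = 5.85×0.281 = 1.644 mol/L.
A CSTR operates uniformly at the exit composition, giving r_S = 0.3216 and r_T = 1.588 (each k·C_R^n at C_R = 1.644).
Overall selectivity = C_S/C_T = r_Sτ/(r_Tτ) = r_S/r_T = 0.203.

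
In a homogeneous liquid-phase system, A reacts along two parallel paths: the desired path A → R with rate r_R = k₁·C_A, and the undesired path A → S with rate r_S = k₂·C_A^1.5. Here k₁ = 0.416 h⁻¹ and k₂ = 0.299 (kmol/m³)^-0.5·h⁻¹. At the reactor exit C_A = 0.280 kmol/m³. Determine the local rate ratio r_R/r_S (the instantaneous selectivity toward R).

2.63

S_{R/S} = r_R/r_S = (k₁·C_A)/(k₂·C_A^1.5) = (k₁/k₂)·C_A^-0.5.
= (0.416×0.2800) / (0.299×0.2800^1.5) = 0.1165/0.04430 = 2.63.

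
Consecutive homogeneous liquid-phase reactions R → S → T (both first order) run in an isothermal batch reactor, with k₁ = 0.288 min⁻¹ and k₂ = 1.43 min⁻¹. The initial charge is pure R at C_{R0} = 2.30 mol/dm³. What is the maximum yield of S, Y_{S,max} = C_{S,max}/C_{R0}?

0.134

Evaluating C_S at t_opt = ln(k₂/k₁)/(k₂−k₁) gives C_{S,max}/C_{R0} = (k₁/k₂)^[k₂/(k₂−k₁)].
= (0.288/1.43)^(1.43/(1.43−0.288)) = (0.2014)^(1.252) = 0.1344.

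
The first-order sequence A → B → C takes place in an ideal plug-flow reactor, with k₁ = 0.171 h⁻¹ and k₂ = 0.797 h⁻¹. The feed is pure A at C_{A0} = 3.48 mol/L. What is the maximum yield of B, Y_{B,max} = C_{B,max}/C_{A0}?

For a first-order series the maximum intermediate yield is C_{B,max}/C_{A0} = (k₁/k₂)^[k₂/(k₂−k₁)].
= (0.171/0.797)^(0.797/(0.797−0.171)) = (0.2146)^(1.273) = 0.1409.

0.141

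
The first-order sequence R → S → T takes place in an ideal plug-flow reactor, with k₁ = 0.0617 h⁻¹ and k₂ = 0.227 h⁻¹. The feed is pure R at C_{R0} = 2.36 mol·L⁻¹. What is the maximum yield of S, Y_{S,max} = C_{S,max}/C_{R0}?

At the optimum, C_{S,max}/C_{R0} = (k₁/k₂)^[k₂/(k₂−k₁)].
= (0.0617/0.227)^(0.227/(0.227−0.0617)) = (0.2718)^(1.373) = 0.1671.

0.167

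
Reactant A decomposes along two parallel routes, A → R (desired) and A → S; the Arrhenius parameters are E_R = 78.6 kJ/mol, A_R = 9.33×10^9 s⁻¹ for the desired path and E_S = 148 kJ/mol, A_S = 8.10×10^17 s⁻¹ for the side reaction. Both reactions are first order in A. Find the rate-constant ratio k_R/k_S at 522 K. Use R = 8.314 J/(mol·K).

Since both paths have the same order in A, the concentration cancels and S_{R/S} = k_R/k_S = (A_R/A_S)·exp[(E_S−E_R)/(RT)].
(E_S−E_R)/(RT) = (148−78.6)×10³/(8.314×522) = 69400/4340 = 15.99.
k_R/k_S = (9.33×10^9/8.10×10^17)·exp(15.99) = 1.152×10^-8 × 8.808×10^6 = 0.101.

0.101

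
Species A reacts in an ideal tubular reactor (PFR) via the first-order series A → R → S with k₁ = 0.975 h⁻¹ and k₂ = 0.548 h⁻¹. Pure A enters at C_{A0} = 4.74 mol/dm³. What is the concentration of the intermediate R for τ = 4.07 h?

The intermediate concentration in a first-order A→B→C sequence is C_R = k₁C_{A0}(e^(−k₁τ) − e^(−k₂τ))/(k₂−k₁).
e^(−k₁τ) = e^(−0.975×4.07) = e^(−3.968) = 0.01891; e^(−k₂τ) = e^(−2.230) = 0.1075.
C_R = 0.975×4.74/(0.548−0.975) × (0.01891−0.1075) = (-10.82)×(-0.08858) = 0.9588 mol/dm³.

0.959 mol/dm³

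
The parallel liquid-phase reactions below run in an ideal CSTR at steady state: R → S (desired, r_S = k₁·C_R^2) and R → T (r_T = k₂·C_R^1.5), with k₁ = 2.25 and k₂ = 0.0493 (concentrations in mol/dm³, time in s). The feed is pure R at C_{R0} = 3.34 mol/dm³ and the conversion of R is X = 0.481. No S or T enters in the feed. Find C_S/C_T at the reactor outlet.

60.1

Exit C_R = C_{R0}(1−X) = 3.34×0.519 = 1.733 mol/dm³.
In a CSTR the entire volume is at exit conditions, so r_S = 2.25×1.733^2 = 6.761 and r_T = 0.0493×1.733^1.5 = 0.1125.
Overall selectivity = C_S/C_T = r_Sτ/(r_Tτ) = r_S/r_T = 60.1.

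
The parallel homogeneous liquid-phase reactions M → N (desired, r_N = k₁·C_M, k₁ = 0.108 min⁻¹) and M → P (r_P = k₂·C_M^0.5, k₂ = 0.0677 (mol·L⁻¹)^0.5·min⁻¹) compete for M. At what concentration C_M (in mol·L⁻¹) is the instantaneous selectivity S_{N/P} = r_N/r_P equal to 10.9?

46.7 mol·L⁻¹

S_{N/P} = (k₁/k₂)·C_M^0.5 ⇒ C_M = (S·k₂/k₁)^(2).
= (10.9×0.0677/0.108)^(2) = (6.833)^(2) = 46.7 mol·L⁻¹.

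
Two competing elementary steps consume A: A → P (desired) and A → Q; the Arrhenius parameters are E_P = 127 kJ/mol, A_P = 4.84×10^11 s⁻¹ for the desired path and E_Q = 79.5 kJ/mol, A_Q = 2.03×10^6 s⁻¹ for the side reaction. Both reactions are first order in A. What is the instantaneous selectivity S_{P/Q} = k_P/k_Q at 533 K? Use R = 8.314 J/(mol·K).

k_P/k_Q = (A_P/A_Q)·exp[−(E_P−E_Q)/(RT)] = (A_P/A_Q)·exp[(E_Q−E_P)/(RT)].
(E_Q−E_P)/(RT) = (79.5−127)×10³/(8.314×533) = -47500/4431 = -10.72.
k_P/k_Q = (4.84×10^11/2.03×10^6)·exp(-10.72) = 2.384×10^5 × 2.212×10^-5 = 5.27.
Since E_P > E_Q, raising the temperature improves selectivity toward P.

5.27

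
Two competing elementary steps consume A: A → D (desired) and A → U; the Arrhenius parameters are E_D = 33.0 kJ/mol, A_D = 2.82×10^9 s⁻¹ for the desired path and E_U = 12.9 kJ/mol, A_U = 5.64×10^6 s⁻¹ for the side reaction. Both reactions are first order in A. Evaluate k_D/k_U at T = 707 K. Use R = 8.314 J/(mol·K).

16.4

With equal orders, S_{D/U} = k_D/k_U = (A_D/A_U)·exp[(E_U−E_D)/(RT)].
(E_U−E_D)/(RT) = (12.9−33.0)×10³/(8.314×707) = -20100/5878 = -3.420.
k_D/k_U = (2.82×10^9/5.64×10^6)·exp(-3.420) = 500.0 × 0.03273 = 16.4.
Since E_D > E_U, raising the temperature improves selectivity toward D.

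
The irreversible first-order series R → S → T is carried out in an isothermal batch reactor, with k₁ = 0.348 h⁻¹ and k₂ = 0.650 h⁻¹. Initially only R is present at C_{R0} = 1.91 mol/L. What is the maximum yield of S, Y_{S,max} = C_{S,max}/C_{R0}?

0.261

Evaluating C_S at t_opt = ln(k₂/k₁)/(k₂−k₁) gives C_{S,max}/C_{R0} = (k₁/k₂)^[k₂/(k₂−k₁)].
= (0.348/0.650)^(0.650/(0.650−0.348)) = (0.5354)^(2.152) = 0.2606.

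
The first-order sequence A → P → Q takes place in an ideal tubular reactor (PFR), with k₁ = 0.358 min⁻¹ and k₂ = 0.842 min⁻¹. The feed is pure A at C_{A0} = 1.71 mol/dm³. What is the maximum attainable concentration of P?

Evaluating C_P at τ_opt = ln(k₂/k₁)/(k₂−k₁) gives C_{P,max}/C_{A0} = (k₁/k₂)^[k₂/(k₂−k₁)].
= (0.358/0.842)^(0.842/(0.842−0.358)) = (0.4252)^(1.740) = 0.2259.
C_{P,max} = 0.2259×1.71 = 0.386 mol/dm³.

0.386 mol/dm³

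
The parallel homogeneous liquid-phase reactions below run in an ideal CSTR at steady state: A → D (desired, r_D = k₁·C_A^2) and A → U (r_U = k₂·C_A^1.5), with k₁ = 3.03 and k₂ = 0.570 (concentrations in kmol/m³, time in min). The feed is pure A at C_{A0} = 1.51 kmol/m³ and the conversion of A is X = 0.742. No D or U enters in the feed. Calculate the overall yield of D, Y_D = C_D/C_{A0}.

0.570

Exit C_A = C_{A0}(1−X) = 1.51×0.258 = 0.3896 kmol/m³.
A CSTR operates uniformly at the exit composition, giving r_D = 0.4599 and r_U = 0.1386 (each k·C_A^n at C_A = 0.3896).
Fraction of consumed A going to D: r_D/(r_D+r_U) = 0.7684.
C_D = 0.7684·C_{A0}·X = 0.7684×1.51×0.742 = 0.861 kmol/m³; Y_D = C_D/C_{A0} = 0.570.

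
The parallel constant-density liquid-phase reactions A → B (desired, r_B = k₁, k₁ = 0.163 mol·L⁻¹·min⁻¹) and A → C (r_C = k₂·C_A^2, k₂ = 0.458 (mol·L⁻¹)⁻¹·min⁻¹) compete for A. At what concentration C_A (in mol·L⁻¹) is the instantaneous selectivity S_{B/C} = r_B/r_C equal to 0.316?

S_{B/C} = (k₁/k₂)·C_A^-2 ⇒ C_A = (S·k₂/k₁)^(-0.5).
= (0.316×0.458/0.163)^(-0.5) = (0.8879)^(-0.5) = 1.06 mol·L⁻¹.

1.06 mol·L⁻¹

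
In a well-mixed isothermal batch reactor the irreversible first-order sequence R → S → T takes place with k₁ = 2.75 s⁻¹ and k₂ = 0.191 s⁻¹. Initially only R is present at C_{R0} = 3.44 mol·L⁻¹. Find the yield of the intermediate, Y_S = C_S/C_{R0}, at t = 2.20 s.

0.703

The intermediate concentration in a first-order A→B→C sequence is C_S = k₁C_{R0}(e^(−k₁t) − e^(−k₂t))/(k₂−k₁).
e^(−k₁t) = e^(−2.75×2.20) = e^(−6.050) = 0.002358; e^(−k₂t) = e^(−0.4202) = 0.6569.
C_S = 2.75×3.44/(0.191−2.75) × (0.002358−0.6569) = (-3.697)×(-0.6546) = 2.420 mol·L⁻¹.
Y_S = C_S/C_{R0} = 2.420/3.44 = 0.703.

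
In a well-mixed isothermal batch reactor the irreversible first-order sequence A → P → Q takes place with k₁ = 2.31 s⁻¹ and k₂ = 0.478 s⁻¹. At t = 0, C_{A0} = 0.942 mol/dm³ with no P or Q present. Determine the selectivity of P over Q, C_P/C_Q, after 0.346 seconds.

10.3

Solving the coupled first-order balances gives C_P(t) = [k₁/(k₂−k₁)]·C_{A0}·(e^(−k₁t) − e^(−k₂t)).
e^(−k₁t) = e^(−2.31×0.346) = e^(−0.7993) = 0.4497; e^(−k₂t) = e^(−0.1654) = 0.8476.
C_P = 2.31×0.942/(0.478−2.31) × (0.4497−0.8476) = (-1.188)×(-0.3979) = 0.4726 mol/dm³.
C_A = C_{A0}e^(−k₁t) = 0.4236 mol/dm³, so C_Q = C_{A0}−C_A−C_P = 0.04580 mol/dm³; C_P/C_Q = 10.3.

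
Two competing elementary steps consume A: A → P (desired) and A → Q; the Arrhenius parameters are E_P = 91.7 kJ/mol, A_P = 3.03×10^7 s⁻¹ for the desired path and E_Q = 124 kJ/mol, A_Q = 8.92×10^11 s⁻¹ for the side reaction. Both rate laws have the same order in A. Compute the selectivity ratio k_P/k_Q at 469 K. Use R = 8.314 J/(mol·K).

Since both paths have the same order in A, the concentration cancels and S_{P/Q} = k_P/k_Q = (A_P/A_Q)·exp[(E_Q−E_P)/(RT)].
(E_Q−E_P)/(RT) = (124−91.7)×10³/(8.314×469) = 32300/3899 = 8.284.
k_P/k_Q = (3.03×10^7/8.92×10^11)·exp(8.284) = 3.397×10^-5 × 3958 = 0.134.
Since E_P < E_Q, lowering the temperature improves selectivity toward P.

0.134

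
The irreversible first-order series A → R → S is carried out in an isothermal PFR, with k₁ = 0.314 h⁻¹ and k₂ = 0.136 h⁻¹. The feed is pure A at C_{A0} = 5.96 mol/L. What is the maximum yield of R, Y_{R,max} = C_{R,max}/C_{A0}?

For a first-order series the maximum intermediate yield is C_{R,max}/C_{A0} = (k₁/k₂)^[k₂/(k₂−k₁)].
= (0.314/0.136)^(0.136/(0.136−0.314)) = (2.309)^(-0.7640) = 0.5277.

0.528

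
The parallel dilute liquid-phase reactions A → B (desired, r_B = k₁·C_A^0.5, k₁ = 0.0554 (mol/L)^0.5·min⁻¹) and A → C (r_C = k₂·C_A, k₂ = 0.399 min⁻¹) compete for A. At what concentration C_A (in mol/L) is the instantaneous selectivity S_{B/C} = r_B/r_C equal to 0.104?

1.78 mol/L

S_{B/C} = (k₁/k₂)·C_A^-0.5 ⇒ C_A = (S·k₂/k₁)^(-2).
= (0.104×0.399/0.0554)^(-2) = (0.7490)^(-2) = 1.78 mol/L.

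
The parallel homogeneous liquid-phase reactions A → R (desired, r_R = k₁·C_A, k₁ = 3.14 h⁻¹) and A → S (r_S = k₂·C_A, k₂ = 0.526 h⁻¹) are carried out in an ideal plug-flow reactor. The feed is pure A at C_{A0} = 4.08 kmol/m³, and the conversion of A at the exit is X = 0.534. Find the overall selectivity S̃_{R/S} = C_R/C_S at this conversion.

5.97

C_A = C_{A0}(1−X) = 1.901 kmol/m³.
Both paths are first order in A, so the instantaneous fraction to R is constant: dC_R/d(−C_A) = k₁/(k₁+k₂) = 0.8565.
C_R = 0.8565·(C_{A0}−C_A) = 0.8565×2.179 = 1.87 kmol/m³.
C_S = (C_{A0}−C_A)−C_R = 0.3126 kmol/m³; S̃_{R/S} = 1.866/0.3126 = 5.97.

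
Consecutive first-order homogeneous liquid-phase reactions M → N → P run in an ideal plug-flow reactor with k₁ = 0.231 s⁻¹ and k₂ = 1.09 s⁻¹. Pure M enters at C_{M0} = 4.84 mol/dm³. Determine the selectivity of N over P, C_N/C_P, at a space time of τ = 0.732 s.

For first-order series with pure M initially, C_N(τ) = k₁C_{M0}/(k₂−k₁)·(e^(−k₁τ) − e^(−k₂τ)).
e^(−k₁τ) = e^(−0.231×0.732) = e^(−0.1691) = 0.8444; e^(−k₂τ) = e^(−0.7979) = 0.4503.
C_N = 0.231×4.84/(1.09−0.231) × (0.8444−0.4503) = 1.302×0.3941 = 0.5130 mol/dm³.
C_M = C_{M0}e^(−k₁τ) = 4.087 mol/dm³, so C_P = C_{M0}−C_M−C_N = 0.2399 mol/dm³; C_N/C_P = 2.14.

2.14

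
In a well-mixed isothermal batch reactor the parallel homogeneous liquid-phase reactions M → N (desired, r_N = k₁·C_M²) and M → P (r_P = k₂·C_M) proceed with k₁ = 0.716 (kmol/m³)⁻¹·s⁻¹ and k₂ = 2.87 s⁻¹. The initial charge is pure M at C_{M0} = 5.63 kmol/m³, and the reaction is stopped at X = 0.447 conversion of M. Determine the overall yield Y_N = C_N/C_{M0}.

C_M = C_{M0}(1−X) = 3.113 kmol/m³.
Along a PFR/batch, dC_P/dC_M = −r_P/(r_N+r_P) = −k₂/(k₂+k₁·C_M).
Integrating from C_{M0} to C_M: C_P = (2.87/0.716)·ln[(2.87+0.716·5.63)/(2.87+0.716·3.11)] = 4.008·ln(6.901/5.099) = 1.213 kmol/m³.
Then C_N = (C_{M0}−C_M) − C_P = 2.517 − 1.213 = 1.304 kmol/m³.
Y_N = C_N/C_{M0} = 1.304/5.63 = 0.232.

0.232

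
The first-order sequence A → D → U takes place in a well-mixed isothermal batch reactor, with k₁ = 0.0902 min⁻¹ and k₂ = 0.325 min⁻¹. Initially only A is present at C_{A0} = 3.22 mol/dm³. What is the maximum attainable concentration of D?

0.546 mol/dm³

For a first-order series the maximum intermediate yield is C_{D,max}/C_{A0} = (k₁/k₂)^[k₂/(k₂−k₁)].
= (0.0902/0.325)^(0.325/(0.325−0.0902)) = (0.2775)^(1.384) = 0.1696.
C_{D,max} = 0.1696×3.22 = 0.546 mol/dm³.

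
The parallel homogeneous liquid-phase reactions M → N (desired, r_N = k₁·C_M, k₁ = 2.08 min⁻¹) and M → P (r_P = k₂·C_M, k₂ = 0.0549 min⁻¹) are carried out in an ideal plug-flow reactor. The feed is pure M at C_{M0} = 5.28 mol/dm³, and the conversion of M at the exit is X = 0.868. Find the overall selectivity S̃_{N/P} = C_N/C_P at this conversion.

C_M = C_{M0}(1−X) = 0.6970 mol/dm³.
Both paths are first order in M, so the instantaneous fraction to N is constant: dC_N/d(−C_M) = k₁/(k₁+k₂) = 0.9743.
C_N = 0.9743·(C_{M0}−C_M) = 0.9743×4.583 = 4.47 mol/dm³.
C_P = (C_{M0}−C_M)−C_N = 0.1179 mol/dm³; S̃_{N/P} = 4.465/0.1179 = 37.9.

37.9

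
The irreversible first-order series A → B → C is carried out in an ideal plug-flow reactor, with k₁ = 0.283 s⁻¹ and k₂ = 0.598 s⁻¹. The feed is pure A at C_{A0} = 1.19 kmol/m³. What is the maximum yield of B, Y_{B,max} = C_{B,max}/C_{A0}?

0.242

At the optimum, C_{B,max}/C_{A0} = (k₁/k₂)^[k₂/(k₂−k₁)].
= (0.283/0.598)^(0.598/(0.598−0.283)) = (0.4732)^(1.898) = 0.2416.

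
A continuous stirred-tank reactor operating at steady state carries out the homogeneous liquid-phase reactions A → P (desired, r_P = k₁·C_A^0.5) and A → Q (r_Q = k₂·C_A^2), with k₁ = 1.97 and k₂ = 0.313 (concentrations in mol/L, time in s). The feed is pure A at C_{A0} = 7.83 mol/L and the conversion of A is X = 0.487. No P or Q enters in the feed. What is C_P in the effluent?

1.67 mol/L

Exit C_A = C_{A0}(1−X) = 7.83×0.513 = 4.017 mol/L.
A CSTR operates uniformly at the exit composition, giving r_P = 3.948 and r_Q = 5.050 (each k·C_A^n at C_A = 4.017).
Fraction of consumed A going to P: r_P/(r_P+r_Q) = 0.4388.
C_P = 0.4388·C_{A0}·X = 0.4388×7.83×0.487 = 1.67 mol/L.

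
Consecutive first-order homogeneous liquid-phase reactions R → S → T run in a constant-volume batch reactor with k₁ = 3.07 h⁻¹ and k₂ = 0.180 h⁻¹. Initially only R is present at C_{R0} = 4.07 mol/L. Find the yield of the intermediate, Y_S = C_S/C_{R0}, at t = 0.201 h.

0.451

Solving the coupled first-order balances gives C_S(t) = [k₁/(k₂−k₁)]·C_{R0}·(e^(−k₁t) − e^(−k₂t)).
e^(−k₁t) = e^(−3.07×0.201) = e^(−0.6171) = 0.5395; e^(−k₂t) = e^(−0.03618) = 0.9645.
C_S = 3.07×4.07/(0.180−3.07) × (0.5395−0.9645) = (-4.323)×(-0.4249) = 1.837 mol/L.
Y_S = C_S/C_{R0} = 1.837/4.07 = 0.451.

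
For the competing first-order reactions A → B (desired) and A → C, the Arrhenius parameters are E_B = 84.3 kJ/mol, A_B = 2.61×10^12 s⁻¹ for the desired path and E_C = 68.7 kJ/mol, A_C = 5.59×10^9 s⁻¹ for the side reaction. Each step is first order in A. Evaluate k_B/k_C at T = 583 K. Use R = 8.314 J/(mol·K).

18.7

With equal orders, S_{B/C} = k_B/k_C = (A_B/A_C)·exp[(E_C−E_B)/(RT)].
(E_C−E_B)/(RT) = (68.7−84.3)×10³/(8.314×583) = -15600/4847 = -3.218.
k_B/k_C = (2.61×10^12/5.59×10^9)·exp(-3.218) = 466.9 × 0.04002 = 18.7.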